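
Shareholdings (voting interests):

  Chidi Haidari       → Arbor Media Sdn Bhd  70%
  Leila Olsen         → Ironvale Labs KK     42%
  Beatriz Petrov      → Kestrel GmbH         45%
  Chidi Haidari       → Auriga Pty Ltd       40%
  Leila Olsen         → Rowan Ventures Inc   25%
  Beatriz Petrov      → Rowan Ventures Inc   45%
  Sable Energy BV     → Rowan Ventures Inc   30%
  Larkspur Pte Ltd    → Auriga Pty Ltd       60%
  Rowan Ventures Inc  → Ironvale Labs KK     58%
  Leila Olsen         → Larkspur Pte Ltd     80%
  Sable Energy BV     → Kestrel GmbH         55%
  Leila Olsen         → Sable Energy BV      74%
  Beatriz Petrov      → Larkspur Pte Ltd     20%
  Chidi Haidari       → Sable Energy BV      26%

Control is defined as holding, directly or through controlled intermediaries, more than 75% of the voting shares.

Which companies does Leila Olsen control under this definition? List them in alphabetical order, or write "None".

Larkspur Pte Ltd

Leila holds 80% of Larkspur, so Leila controls Larkspur.
No other company's threshold is met.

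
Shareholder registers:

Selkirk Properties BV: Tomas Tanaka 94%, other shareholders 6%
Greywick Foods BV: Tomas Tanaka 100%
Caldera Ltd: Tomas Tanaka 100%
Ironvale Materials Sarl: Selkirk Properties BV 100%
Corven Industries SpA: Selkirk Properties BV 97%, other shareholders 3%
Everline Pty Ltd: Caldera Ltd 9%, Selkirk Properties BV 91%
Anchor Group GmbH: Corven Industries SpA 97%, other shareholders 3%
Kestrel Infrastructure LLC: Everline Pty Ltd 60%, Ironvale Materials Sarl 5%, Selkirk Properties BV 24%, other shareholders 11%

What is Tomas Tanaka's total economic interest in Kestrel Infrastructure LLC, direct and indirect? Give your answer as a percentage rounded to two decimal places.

83.98%

Tomas reaches Kestrel along 4 paths.
Via Caldera → Everline: 100% × 9% × 60% = 5.4%.
Via Selkirk → Everline: 94% × 91% × 60% = 51.324%.
Via Selkirk → Ironvale: 94% × 100% × 5% = 4.7%.
Via Selkirk: 94% × 24% = 22.56%.
Total: 5.4% + 51.324% + 4.7% + 22.56% = 83.984%.
Rounded: 83.98%.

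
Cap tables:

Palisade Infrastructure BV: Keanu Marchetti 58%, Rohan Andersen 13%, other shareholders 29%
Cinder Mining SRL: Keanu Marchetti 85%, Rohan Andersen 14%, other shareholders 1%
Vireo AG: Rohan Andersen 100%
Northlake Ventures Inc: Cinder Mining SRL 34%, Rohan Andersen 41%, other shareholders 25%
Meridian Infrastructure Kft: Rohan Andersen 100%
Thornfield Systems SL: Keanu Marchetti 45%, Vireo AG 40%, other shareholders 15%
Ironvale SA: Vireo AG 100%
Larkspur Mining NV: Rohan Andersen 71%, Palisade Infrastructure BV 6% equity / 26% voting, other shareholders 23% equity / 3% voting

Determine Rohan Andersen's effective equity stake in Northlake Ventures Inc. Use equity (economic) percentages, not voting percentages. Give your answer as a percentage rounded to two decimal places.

Rohan reaches Northlake along 2 paths.
Via Cinder: 14% × 34% = 4.76%.
Direct stake: 41% = 41%.
Total: 4.76% + 41% = 45.76%.

45.76%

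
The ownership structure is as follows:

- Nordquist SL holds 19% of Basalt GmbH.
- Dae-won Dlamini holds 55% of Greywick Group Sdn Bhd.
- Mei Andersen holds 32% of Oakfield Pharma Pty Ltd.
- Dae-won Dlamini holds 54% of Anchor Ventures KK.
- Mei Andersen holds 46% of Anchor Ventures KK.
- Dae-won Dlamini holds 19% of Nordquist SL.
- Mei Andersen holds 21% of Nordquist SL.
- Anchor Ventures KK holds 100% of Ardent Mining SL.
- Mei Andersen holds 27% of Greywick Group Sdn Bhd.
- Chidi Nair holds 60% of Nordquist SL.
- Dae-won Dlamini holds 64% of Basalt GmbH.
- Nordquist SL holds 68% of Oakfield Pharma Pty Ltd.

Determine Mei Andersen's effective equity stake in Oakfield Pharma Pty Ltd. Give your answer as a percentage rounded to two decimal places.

Mei reaches Oakfield along 2 paths.
Via Nordquist: 21% × 68% = 14.28%.
Direct stake: 32% = 32%.
Total: 14.28% + 32% = 46.28%.

46.28%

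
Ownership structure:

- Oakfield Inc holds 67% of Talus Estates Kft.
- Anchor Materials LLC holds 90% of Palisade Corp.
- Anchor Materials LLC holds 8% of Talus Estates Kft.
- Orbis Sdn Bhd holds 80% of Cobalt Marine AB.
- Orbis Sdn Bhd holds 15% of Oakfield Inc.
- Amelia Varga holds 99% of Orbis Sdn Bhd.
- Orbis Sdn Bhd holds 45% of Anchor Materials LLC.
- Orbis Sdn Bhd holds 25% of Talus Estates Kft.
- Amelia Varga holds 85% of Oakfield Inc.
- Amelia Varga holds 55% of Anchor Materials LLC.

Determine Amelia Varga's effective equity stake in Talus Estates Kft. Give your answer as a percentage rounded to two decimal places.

Amelia reaches Talus along 5 paths.
Via Orbis: 99% × 25% = 24.75%.
Via Oakfield: 85% × 67% = 56.95%.
Via Orbis → Oakfield: 99% × 15% × 67% = 9.9495%.
Via Anchor: 55% × 8% = 4.4%.
Via Orbis → Anchor: 99% × 45% × 8% = 3.564%.
Total: 24.75% + 56.95% + 9.9495% + 4.4% + 3.564% = 99.6135%.
Rounded: 99.61%.

99.61%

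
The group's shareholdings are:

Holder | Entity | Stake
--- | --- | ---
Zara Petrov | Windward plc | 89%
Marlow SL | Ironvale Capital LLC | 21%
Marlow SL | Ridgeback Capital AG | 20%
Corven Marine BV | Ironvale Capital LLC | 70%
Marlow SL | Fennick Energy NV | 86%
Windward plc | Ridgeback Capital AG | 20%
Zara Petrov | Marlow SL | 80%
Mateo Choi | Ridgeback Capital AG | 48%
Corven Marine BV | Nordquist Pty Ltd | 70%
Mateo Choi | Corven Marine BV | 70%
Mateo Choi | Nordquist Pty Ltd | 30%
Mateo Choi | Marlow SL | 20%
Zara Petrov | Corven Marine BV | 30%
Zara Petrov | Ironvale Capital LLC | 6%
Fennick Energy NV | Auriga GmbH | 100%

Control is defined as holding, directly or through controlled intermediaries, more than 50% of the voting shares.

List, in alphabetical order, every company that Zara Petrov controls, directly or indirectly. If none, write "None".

Auriga GmbH, Fennick Energy NV, Marlow SL, Windward plc

Zara holds 80% of Marlow, so Zara controls Marlow.
Zara holds 89% of Windward, so Zara controls Windward.
Marlow holds 86% of Fennick, so Zara controls Fennick.
Fennick holds 100% of Auriga, so Zara controls Auriga.
No other company's threshold is met.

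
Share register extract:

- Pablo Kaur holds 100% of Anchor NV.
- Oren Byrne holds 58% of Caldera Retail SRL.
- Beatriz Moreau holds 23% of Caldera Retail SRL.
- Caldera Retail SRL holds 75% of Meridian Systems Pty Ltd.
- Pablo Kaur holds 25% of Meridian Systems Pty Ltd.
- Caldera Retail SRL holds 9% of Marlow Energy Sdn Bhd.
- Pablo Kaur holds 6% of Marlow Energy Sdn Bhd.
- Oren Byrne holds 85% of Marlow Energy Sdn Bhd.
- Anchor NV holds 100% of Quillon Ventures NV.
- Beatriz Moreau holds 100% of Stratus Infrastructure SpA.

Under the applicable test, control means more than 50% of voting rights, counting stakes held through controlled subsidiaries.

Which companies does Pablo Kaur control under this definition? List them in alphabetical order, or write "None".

Pablo holds 100% of Anchor, so Pablo controls Anchor.
Anchor holds 100% of Quillon, so Pablo controls Quillon.
No other company's threshold is met.

Anchor NV, Quillon Ventures NV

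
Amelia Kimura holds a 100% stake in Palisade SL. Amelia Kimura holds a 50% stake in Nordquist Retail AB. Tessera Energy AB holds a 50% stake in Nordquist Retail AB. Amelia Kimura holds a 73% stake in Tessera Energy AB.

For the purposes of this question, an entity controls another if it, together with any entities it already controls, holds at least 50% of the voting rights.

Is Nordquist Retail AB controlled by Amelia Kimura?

Yes

Amelia holds 73% of Tessera, so Amelia controls Tessera.
Tessera and Amelia together hold 50% + 50% = 100% of Nordquist, so Amelia controls Nordquist.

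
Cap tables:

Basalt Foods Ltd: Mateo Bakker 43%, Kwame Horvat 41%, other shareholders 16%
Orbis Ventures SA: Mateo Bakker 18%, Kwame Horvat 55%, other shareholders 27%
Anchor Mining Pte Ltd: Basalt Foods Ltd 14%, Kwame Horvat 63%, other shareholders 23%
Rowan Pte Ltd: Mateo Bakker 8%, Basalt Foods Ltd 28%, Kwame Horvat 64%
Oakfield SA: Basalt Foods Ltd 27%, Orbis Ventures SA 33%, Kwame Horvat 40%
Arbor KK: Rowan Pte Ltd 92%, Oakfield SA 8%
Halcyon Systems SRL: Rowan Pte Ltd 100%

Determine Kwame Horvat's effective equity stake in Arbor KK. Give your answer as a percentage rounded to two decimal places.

Kwame reaches Arbor along 5 paths.
Via Basalt → Rowan: 41% × 28% × 92% = 10.5616%.
Via Rowan: 64% × 92% = 58.88%.
Via Basalt → Oakfield: 41% × 27% × 8% = 0.8856%.
Via Orbis → Oakfield: 55% × 33% × 8% = 1.452%.
Via Oakfield: 40% × 8% = 3.2%.
Total: 10.5616% + 58.88% + 0.8856% + 1.452% + 3.2% = 74.9792%.
Rounded: 74.98%.

74.98%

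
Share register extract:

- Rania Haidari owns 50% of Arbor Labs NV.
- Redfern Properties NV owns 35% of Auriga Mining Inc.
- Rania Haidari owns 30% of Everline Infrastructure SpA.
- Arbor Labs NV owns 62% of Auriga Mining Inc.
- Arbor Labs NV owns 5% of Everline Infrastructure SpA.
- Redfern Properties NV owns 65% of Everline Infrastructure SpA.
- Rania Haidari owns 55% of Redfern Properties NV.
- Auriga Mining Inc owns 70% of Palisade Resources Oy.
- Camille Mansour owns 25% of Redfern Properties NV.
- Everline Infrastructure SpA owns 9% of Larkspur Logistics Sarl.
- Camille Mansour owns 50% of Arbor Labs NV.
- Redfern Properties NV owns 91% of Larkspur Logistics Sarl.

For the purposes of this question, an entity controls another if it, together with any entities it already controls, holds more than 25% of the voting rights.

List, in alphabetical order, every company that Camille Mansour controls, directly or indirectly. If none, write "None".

Camille holds 50% of Arbor, so Camille controls Arbor.
Arbor holds 62% of Auriga, so Camille controls Auriga.
Auriga holds 70% of Palisade, so Camille controls Palisade.
No other company's threshold is met.

Arbor Labs NV, Auriga Mining Inc, Palisade Resources Oy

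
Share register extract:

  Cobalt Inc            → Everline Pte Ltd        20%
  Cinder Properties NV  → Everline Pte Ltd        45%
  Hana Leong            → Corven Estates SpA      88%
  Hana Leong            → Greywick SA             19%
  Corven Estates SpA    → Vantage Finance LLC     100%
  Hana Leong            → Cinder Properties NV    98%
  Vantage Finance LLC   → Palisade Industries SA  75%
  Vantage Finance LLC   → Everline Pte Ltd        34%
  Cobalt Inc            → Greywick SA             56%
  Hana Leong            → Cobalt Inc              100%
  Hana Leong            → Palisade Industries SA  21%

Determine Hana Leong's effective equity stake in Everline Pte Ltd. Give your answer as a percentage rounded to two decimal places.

94.02%

Hana reaches Everline along 3 paths.
Via Corven → Vantage: 88% × 100% × 34% = 29.92%.
Via Cobalt: 100% × 20% = 20%.
Via Cinder: 98% × 45% = 44.1%.
Total: 29.92% + 20% + 44.1% = 94.02%.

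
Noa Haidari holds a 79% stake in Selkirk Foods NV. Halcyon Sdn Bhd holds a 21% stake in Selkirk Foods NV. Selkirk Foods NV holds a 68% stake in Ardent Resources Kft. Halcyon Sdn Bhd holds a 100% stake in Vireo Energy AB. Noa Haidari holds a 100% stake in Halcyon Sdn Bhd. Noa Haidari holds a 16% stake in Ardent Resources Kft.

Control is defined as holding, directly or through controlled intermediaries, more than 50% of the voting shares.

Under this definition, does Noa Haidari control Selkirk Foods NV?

Noa holds 100% of Halcyon, so Noa controls Halcyon.
Noa and Halcyon together hold 79% + 21% = 100% of Selkirk, so Noa controls Selkirk.

Yes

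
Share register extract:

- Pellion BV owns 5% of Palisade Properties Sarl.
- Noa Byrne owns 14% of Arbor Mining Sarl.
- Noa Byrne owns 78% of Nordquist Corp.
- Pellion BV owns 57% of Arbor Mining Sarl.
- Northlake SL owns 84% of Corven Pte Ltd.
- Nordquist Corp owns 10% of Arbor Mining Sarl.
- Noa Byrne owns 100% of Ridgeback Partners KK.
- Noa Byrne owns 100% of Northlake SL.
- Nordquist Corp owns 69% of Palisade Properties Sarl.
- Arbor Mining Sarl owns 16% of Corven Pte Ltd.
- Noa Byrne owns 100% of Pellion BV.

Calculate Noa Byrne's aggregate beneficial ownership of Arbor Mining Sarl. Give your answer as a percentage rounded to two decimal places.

78.80%

Noa reaches Arbor along 3 paths.
Via Nordquist: 78% × 10% = 7.8%.
Direct stake: 14% = 14%.
Via Pellion: 100% × 57% = 57%.
Total: 7.8% + 14% + 57% = 78.8%.
Rounded: 78.80%.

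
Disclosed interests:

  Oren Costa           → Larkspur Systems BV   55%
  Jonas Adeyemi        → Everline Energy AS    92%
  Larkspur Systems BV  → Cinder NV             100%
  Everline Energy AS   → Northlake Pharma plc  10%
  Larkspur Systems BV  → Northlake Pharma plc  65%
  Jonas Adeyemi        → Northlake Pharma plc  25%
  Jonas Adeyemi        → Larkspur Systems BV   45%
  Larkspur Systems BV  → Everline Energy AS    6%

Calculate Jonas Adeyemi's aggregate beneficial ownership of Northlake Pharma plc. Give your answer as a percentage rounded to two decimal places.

Jonas reaches Northlake along 4 paths.
Via Larkspur: 45% × 65% = 29.25%.
Via Everline: 92% × 10% = 9.2%.
Via Larkspur → Everline: 45% × 6% × 10% = 0.27%.
Direct stake: 25% = 25%.
Total: 29.25% + 9.2% + 0.27% + 25% = 63.72%.

63.72%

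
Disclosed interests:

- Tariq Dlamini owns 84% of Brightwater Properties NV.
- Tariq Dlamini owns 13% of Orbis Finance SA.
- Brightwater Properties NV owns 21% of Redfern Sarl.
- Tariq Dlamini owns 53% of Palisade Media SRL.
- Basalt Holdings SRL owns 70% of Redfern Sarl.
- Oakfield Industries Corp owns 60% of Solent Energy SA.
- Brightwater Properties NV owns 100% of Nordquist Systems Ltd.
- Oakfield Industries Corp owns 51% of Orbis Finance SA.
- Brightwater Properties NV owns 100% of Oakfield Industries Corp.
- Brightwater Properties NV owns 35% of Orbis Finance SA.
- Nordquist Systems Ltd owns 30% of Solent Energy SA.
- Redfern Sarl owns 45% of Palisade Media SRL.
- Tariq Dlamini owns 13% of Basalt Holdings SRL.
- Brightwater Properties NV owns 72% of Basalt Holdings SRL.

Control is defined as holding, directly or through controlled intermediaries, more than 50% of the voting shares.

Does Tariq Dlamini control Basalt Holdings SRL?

Yes

Tariq holds 84% of Brightwater, so Tariq controls Brightwater.
Brightwater and Tariq together hold 72% + 13% = 85% of Basalt, so Tariq controls Basalt.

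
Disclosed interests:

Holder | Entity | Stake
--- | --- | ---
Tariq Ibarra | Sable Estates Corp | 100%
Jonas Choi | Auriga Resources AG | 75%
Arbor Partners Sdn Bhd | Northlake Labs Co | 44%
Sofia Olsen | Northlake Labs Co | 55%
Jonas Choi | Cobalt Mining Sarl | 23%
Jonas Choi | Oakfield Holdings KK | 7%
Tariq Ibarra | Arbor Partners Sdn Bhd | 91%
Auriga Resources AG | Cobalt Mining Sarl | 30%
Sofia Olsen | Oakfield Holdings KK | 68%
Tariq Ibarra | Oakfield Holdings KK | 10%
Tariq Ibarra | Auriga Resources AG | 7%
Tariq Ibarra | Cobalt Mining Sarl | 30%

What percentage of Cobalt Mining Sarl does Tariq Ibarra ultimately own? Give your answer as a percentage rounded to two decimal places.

32.10%

Tariq reaches Cobalt along 2 paths.
Direct stake: 30% = 30%.
Via Auriga: 7% × 30% = 2.1%.
Total: 30% + 2.1% = 32.1%.
Rounded: 32.10%.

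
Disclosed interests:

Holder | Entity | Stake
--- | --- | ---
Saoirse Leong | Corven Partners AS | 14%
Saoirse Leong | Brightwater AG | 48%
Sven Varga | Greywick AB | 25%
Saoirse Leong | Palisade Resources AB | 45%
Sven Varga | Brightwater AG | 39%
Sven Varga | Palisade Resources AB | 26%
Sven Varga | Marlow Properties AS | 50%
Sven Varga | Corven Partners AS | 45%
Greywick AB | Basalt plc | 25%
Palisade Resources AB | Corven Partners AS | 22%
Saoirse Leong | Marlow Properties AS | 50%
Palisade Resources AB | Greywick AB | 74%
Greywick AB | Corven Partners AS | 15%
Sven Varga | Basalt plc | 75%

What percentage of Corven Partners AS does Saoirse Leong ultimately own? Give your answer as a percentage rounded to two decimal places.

28.90%

Saoirse reaches Corven along 3 paths.
Direct stake: 14% = 14%.
Via Palisade → Greywick: 45% × 74% × 15% = 4.995%.
Via Palisade: 45% × 22% = 9.9%.
Total: 14% + 4.995% + 9.9% = 28.895%.
Rounded: 28.90%.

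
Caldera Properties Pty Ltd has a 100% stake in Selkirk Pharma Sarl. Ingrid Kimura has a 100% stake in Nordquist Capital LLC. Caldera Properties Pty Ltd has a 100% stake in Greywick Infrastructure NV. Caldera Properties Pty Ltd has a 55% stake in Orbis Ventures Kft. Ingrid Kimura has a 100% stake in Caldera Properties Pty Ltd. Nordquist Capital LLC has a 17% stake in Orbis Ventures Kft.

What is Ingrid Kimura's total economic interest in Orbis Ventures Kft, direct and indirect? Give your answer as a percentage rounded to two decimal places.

Ingrid reaches Orbis along 2 paths.
Via Nordquist: 100% × 17% = 17%.
Via Caldera: 100% × 55% = 55%.
Total: 17% + 55% = 72%.
Rounded: 72.00%.

72.00%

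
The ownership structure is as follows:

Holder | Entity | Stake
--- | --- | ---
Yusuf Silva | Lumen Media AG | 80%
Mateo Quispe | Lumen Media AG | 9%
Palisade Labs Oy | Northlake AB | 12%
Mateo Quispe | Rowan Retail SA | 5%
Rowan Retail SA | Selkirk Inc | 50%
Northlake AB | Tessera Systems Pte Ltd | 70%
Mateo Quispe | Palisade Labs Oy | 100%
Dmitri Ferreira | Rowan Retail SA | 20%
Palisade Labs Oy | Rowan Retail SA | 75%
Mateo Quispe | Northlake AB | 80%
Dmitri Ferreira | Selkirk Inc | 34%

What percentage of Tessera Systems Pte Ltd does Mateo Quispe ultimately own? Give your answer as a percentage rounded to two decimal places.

Mateo reaches Tessera along 2 paths.
Via Northlake: 80% × 70% = 56%.
Via Palisade → Northlake: 100% × 12% × 70% = 8.4%.
Total: 56% + 8.4% = 64.4%.
Rounded: 64.40%.

64.40%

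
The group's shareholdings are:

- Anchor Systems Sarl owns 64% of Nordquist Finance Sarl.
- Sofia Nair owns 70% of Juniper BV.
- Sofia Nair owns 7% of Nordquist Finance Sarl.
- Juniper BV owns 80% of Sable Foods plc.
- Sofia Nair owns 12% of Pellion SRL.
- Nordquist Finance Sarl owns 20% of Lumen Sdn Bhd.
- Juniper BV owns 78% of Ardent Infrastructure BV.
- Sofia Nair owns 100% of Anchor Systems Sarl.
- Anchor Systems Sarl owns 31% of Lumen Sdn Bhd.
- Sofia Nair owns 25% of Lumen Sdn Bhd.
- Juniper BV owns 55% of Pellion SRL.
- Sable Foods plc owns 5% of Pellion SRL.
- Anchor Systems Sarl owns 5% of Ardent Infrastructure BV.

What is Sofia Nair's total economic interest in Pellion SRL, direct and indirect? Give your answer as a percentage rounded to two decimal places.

53.30%

Sofia reaches Pellion along 3 paths.
Via Juniper → Sable: 70% × 80% × 5% = 2.8%.
Via Juniper: 70% × 55% = 38.5%.
Direct stake: 12% = 12%.
Total: 2.8% + 38.5% + 12% = 53.3%.
Rounded: 53.30%.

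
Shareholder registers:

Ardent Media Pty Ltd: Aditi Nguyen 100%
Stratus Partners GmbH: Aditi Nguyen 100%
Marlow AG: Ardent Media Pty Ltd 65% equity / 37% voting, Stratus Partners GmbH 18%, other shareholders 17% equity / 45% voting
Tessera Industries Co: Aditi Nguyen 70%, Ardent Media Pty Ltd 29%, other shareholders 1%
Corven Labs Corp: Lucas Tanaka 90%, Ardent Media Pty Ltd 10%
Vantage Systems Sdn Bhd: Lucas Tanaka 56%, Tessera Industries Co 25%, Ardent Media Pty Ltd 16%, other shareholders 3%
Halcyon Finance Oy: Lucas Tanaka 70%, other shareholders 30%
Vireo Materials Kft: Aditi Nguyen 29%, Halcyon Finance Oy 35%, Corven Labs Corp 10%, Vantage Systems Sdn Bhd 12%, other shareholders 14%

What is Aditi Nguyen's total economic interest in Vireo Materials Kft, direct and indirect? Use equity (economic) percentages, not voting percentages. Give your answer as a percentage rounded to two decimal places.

34.89%

Aditi reaches Vireo along 5 paths.
Direct stake: 29% = 29%.
Via Ardent → Corven: 100% × 10% × 10% = 1%.
Via Tessera → Vantage: 70% × 25% × 12% = 2.1%.
Via Ardent → Tessera → Vantage: 100% × 29% × 25% × 12% = 0.87%.
Via Ardent → Vantage: 100% × 16% × 12% = 1.92%.
Total: 29% + 1% + 2.1% + 0.87% + 1.92% = 34.89%.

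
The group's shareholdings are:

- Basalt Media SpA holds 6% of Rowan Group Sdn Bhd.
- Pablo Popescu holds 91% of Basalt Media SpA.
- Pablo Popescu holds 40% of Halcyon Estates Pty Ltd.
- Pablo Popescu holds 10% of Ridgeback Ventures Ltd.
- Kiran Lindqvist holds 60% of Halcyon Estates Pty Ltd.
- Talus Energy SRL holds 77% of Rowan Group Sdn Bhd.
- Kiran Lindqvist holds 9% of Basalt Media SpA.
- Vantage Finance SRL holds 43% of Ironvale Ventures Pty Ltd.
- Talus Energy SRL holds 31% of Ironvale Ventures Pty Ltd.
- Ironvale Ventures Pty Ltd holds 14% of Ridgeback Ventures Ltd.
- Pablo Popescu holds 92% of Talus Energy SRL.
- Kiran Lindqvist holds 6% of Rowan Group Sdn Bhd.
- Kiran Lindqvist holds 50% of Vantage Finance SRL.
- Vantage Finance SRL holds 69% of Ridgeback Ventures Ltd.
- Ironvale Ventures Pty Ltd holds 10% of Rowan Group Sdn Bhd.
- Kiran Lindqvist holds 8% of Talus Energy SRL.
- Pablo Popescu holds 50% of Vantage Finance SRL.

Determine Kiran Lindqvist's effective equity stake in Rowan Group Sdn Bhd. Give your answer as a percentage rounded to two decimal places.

15.10%

Kiran reaches Rowan along 5 paths.
Via Talus: 8% × 77% = 6.16%.
Via Talus → Ironvale: 8% × 31% × 10% = 0.248%.
Via Vantage → Ironvale: 50% × 43% × 10% = 2.15%.
Direct stake: 6% = 6%.
Via Basalt: 9% × 6% = 0.54%.
Total: 6.16% + 0.248% + 2.15% + 6% + 0.54% = 15.098%.
Rounded: 15.10%.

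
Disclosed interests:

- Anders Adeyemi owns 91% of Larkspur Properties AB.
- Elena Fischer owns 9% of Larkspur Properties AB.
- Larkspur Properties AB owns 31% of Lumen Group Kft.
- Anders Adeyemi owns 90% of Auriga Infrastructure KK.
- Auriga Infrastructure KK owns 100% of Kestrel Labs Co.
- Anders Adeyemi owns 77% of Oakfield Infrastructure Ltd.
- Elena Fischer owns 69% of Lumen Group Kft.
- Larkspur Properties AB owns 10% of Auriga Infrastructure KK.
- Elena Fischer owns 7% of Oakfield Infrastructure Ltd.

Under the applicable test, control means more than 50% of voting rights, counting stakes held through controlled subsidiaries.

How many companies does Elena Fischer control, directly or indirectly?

Elena holds 69% of Lumen, so Elena controls Lumen.
No other company's threshold is met.
Elena controls 1 company.

1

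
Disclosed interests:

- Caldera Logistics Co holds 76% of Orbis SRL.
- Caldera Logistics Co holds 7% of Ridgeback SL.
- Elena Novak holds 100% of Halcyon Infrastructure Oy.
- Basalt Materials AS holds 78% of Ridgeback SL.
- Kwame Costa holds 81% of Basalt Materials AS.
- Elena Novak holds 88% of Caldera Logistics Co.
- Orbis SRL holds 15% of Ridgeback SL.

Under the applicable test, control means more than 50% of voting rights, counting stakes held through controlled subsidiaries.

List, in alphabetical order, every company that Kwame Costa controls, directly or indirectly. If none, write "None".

Kwame holds 81% of Basalt, so Kwame controls Basalt.
Basalt holds 78% of Ridgeback, so Kwame controls Ridgeback.
No other company's threshold is met.

Basalt Materials AS, Ridgeback SL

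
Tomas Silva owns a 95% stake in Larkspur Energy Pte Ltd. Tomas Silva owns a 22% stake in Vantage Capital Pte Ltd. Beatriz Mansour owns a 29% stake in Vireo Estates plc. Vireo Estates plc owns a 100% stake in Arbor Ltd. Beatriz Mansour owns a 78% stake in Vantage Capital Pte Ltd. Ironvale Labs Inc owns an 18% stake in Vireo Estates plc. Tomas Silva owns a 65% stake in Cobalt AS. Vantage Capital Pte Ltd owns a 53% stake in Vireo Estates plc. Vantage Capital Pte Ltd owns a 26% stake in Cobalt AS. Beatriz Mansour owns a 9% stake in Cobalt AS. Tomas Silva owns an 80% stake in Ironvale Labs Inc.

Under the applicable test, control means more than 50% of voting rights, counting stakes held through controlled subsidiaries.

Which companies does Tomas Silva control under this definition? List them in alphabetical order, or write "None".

Cobalt AS, Ironvale Labs Inc, Larkspur Energy Pte Ltd

Tomas holds 80% of Ironvale, so Tomas controls Ironvale.
Tomas holds 95% of Larkspur, so Tomas controls Larkspur.
Tomas holds 65% of Cobalt, so Tomas controls Cobalt.
No other company's threshold is met.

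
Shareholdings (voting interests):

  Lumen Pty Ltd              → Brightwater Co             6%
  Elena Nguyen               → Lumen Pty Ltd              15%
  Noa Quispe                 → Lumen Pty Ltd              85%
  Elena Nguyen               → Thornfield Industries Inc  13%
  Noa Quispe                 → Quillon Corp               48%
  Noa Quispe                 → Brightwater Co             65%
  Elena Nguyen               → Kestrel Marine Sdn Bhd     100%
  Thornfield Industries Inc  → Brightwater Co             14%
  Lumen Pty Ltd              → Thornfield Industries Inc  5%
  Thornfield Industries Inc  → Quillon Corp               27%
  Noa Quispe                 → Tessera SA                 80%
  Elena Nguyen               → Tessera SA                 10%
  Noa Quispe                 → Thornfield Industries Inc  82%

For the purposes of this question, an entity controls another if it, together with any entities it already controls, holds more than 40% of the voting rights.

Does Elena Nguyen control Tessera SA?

Elena holds 100% of Kestrel, so Elena controls Kestrel.
In Tessera, Elena's side holds only 10%, not > 40%.
So Elena does not control Tessera.

No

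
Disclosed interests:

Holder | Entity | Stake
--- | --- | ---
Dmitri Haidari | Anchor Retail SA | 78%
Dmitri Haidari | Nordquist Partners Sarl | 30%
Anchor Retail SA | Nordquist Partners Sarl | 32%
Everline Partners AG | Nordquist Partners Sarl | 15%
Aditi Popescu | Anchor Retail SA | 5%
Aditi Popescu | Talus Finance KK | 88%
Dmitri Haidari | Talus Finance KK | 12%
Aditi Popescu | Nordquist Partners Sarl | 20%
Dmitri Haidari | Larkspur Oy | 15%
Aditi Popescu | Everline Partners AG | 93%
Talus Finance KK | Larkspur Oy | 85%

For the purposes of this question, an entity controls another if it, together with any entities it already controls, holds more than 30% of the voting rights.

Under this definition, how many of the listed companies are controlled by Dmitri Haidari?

Dmitri holds 78% of Anchor, so Dmitri controls Anchor.
Anchor and Dmitri together hold 32% + 30% = 62% of Nordquist, so Dmitri controls Nordquist.
No other company's threshold is met.
Dmitri controls 2 companies.

2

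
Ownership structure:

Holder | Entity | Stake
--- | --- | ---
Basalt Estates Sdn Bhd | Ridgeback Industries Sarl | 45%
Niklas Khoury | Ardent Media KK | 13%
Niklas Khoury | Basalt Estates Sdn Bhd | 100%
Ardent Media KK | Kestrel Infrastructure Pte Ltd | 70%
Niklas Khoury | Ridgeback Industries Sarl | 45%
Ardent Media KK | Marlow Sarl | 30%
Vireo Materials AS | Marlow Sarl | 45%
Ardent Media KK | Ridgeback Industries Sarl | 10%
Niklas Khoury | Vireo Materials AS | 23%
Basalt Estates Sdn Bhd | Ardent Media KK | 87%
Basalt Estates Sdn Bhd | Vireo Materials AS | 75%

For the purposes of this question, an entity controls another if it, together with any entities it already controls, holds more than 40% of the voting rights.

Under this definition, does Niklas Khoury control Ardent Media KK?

Yes

Niklas holds 100% of Basalt, so Niklas controls Basalt.
Basalt and Niklas together hold 87% + 13% = 100% of Ardent, so Niklas controls Ardent.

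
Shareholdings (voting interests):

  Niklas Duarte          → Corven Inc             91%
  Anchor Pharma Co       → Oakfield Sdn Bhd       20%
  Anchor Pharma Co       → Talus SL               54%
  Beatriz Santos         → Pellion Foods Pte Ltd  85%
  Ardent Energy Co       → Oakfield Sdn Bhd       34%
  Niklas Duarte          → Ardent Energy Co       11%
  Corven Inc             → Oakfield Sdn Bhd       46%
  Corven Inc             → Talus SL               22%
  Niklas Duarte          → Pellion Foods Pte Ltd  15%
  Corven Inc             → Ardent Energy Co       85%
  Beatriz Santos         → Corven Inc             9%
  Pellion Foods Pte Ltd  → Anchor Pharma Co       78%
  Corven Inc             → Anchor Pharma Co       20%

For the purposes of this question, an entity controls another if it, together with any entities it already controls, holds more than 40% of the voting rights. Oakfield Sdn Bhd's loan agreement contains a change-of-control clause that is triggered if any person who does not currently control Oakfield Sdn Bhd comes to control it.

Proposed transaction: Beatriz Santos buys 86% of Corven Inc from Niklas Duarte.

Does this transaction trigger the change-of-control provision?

Yes

The purchase adds only to Beatriz's holdings (Niklas's stake shrinks), so Beatriz is the only person who could newly come to control Oakfield.
Beatriz holds 85% of Pellion, so Beatriz controls Pellion.
Pellion holds 78% of Anchor, so Beatriz controls Anchor.
Anchor holds 54% of Talus, so Beatriz controls Talus.
In Oakfield, Beatriz's side holds only 20%, not > 40%.
So before the transaction, Beatriz does not control Oakfield.
After the purchase, Beatriz's direct stake in Corven rises to 9% + 86% = 95%, and Niklas's stake falls to 5%.
Beatriz holds 95% of Corven, so Beatriz controls Corven.
Corven holds 85% of Ardent, so Beatriz controls Ardent.
Pellion and Corven together hold 78% + 20% = 98% of Anchor, so Beatriz controls Anchor.
Corven and Anchor and Ardent together hold 46% + 20% + 34% = 100% of Oakfield, so Beatriz controls Oakfield.
Beatriz did not control Oakfield before and does after, so the clause is triggered.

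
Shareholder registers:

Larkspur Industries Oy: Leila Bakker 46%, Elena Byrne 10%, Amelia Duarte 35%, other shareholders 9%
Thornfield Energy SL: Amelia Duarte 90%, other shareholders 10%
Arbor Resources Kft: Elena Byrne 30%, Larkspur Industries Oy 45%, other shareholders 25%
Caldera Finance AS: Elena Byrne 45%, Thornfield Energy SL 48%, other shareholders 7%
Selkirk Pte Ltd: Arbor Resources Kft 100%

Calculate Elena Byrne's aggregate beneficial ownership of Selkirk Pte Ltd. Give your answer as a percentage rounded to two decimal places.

34.50%

Elena reaches Selkirk along 2 paths.
Via Arbor: 30% × 100% = 30%.
Via Larkspur → Arbor: 10% × 45% × 100% = 4.5%.
Total: 30% + 4.5% = 34.5%.
Rounded: 34.50%.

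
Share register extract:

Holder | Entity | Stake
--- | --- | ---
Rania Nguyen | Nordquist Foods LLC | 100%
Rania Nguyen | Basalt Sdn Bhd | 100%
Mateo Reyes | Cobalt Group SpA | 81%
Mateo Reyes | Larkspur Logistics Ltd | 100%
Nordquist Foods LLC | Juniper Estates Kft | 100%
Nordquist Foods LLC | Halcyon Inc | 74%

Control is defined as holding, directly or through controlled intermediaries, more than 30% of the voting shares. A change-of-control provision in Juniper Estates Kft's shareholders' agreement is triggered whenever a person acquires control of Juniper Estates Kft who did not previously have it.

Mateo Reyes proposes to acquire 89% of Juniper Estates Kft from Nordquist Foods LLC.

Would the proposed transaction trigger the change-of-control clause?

The purchase adds only to Mateo's holdings (Nordquist's stake shrinks), so Mateo is the only person who could newly come to control Juniper.
Mateo holds 100% of Larkspur, so Mateo controls Larkspur.
Mateo holds 81% of Cobalt, so Mateo controls Cobalt.
Neither Mateo nor any entity Mateo controls holds any voting interest in Juniper.
So before the transaction, Mateo does not control Juniper.
After the purchase, Mateo holds 89% of Juniper directly, and Nordquist's stake falls to 11%.
Mateo holds 89% of Juniper, so Mateo controls Juniper.
Mateo did not control Juniper before and does after, so the clause is triggered.

Yes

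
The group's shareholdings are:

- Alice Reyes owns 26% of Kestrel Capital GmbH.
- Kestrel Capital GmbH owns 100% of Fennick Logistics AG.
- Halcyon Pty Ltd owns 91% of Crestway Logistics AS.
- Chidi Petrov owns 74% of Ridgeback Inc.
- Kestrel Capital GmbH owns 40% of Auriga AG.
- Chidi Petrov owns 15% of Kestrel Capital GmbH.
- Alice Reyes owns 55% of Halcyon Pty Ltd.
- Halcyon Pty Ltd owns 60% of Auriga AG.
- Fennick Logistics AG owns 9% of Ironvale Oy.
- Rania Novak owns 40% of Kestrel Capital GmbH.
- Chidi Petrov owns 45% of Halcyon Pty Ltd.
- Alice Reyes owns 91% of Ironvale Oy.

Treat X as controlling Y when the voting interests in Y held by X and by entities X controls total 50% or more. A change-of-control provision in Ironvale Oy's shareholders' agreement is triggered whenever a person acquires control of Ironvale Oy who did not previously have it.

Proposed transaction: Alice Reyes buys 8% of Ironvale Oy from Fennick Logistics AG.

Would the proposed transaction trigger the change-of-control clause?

The purchase adds only to Alice's holdings (Fennick's stake shrinks), so Alice is the only person who could newly come to control Ironvale.
Alice holds 91% of Ironvale, so Alice controls Ironvale.
So Alice already controls Ironvale before the transaction.
After the purchase, Alice's direct stake in Ironvale rises to 91% + 8% = 99%, and Fennick's stake falls to 1%.
Alice controlled Ironvale already, so this is not a new person acquiring control; every other person's position is unchanged or reduced.
No new person acquires control, so the clause is not triggered.

No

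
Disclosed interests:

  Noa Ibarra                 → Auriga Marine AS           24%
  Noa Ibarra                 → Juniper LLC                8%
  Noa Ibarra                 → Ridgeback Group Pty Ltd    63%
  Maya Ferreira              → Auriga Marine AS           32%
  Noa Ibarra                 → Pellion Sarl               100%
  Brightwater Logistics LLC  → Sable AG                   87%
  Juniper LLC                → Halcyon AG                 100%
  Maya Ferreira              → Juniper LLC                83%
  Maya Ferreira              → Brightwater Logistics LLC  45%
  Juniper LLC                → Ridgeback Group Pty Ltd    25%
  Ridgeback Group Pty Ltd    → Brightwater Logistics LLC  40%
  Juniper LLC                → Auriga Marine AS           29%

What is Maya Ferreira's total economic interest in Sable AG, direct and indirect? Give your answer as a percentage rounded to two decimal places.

46.37%

Maya reaches Sable along 2 paths.
Via Juniper → Ridgeback → Brightwater: 83% × 25% × 40% × 87% = 7.221%.
Via Brightwater: 45% × 87% = 39.15%.
Total: 7.221% + 39.15% = 46.371%.
Rounded: 46.37%.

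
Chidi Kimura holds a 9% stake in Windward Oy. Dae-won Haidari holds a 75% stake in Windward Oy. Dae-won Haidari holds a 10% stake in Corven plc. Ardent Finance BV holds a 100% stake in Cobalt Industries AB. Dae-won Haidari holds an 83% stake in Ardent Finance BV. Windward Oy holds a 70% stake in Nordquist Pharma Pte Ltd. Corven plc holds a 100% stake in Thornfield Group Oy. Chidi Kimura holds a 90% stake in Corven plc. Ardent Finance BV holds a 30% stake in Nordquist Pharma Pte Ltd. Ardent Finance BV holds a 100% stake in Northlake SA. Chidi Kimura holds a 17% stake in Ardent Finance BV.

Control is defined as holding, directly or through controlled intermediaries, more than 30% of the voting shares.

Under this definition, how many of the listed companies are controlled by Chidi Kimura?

Chidi holds 90% of Corven, so Chidi controls Corven.
Corven holds 100% of Thornfield, so Chidi controls Thornfield.
No other company's threshold is met.
Chidi controls 2 companies.

2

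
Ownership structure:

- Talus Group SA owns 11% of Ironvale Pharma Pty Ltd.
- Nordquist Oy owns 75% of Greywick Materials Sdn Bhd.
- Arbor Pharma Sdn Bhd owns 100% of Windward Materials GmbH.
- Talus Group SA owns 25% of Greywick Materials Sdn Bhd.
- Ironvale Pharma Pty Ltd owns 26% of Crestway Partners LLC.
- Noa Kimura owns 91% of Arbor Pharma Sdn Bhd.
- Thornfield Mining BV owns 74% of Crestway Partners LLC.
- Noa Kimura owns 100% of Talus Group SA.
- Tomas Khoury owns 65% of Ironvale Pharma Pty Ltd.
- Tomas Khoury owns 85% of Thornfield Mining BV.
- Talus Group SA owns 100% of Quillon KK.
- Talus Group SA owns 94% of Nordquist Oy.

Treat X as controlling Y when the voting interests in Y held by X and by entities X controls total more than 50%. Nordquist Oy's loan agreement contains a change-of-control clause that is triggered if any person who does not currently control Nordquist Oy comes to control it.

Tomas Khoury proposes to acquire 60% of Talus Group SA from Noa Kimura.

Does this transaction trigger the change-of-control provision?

The purchase adds only to Tomas's holdings (Noa's stake shrinks), so Tomas is the only person who could newly come to control Nordquist.
Tomas holds 65% of Ironvale, so Tomas controls Ironvale.
Tomas holds 85% of Thornfield, so Tomas controls Thornfield.
Ironvale and Thornfield together hold 26% + 74% = 100% of Crestway, so Tomas controls Crestway.
Neither Tomas nor any entity Tomas controls holds any voting interest in Nordquist.
So before the transaction, Tomas does not control Nordquist.
After the purchase, Tomas holds 60% of Talus directly, and Noa's stake falls to 40%.
Tomas holds 60% of Talus, so Tomas controls Talus.
Talus holds 94% of Nordquist, so Tomas controls Nordquist.
Tomas did not control Nordquist before and does after, so the clause is triggered.

Yes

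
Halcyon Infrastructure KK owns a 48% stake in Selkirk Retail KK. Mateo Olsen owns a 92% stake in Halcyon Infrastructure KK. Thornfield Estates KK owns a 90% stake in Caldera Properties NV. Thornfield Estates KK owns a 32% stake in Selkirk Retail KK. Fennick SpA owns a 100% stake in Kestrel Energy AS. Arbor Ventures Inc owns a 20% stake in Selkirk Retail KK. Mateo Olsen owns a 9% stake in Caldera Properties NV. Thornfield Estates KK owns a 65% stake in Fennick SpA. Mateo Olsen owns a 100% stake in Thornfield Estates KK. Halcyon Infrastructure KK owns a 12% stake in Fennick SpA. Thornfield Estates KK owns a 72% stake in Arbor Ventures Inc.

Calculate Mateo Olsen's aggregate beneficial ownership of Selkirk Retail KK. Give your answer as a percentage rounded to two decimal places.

Mateo reaches Selkirk along 3 paths.
Via Halcyon: 92% × 48% = 44.16%.
Via Thornfield → Arbor: 100% × 72% × 20% = 14.4%.
Via Thornfield: 100% × 32% = 32%.
Total: 44.16% + 14.4% + 32% = 90.56%.

90.56%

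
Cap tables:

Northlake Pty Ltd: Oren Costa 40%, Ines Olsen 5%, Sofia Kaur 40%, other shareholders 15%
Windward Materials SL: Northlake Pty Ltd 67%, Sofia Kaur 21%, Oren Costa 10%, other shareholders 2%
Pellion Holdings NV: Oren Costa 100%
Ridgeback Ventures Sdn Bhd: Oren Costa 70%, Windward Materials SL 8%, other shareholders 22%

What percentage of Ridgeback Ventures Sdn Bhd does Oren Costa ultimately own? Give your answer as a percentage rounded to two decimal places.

72.94%

Oren reaches Ridgeback along 3 paths.
Direct stake: 70% = 70%.
Via Northlake → Windward: 40% × 67% × 8% = 2.144%.
Via Windward: 10% × 8% = 0.8%.
Total: 70% + 2.144% + 0.8% = 72.944%.
Rounded: 72.94%.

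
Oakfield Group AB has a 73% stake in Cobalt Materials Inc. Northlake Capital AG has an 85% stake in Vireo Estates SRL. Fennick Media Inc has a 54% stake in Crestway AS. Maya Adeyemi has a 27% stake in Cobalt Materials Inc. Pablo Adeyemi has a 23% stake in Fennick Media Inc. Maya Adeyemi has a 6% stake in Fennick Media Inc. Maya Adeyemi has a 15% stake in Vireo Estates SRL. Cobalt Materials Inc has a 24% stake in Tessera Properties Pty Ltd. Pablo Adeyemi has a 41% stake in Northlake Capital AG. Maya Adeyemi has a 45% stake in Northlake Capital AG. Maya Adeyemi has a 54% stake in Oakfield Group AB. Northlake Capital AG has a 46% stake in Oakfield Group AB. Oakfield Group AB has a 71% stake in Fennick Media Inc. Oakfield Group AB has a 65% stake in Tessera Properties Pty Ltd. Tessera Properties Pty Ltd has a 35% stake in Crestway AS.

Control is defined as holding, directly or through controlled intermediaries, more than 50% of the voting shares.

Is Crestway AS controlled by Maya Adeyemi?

Maya holds 54% of Oakfield, so Maya controls Oakfield.
Oakfield and Maya together hold 73% + 27% = 100% of Cobalt, so Maya controls Cobalt.
Oakfield and Cobalt together hold 65% + 24% = 89% of Tessera, so Maya controls Tessera.
Maya and Oakfield together hold 6% + 71% = 77% of Fennick, so Maya controls Fennick.
Fennick and Tessera together hold 54% + 35% = 89% of Crestway, so Maya controls Crestway.

Yes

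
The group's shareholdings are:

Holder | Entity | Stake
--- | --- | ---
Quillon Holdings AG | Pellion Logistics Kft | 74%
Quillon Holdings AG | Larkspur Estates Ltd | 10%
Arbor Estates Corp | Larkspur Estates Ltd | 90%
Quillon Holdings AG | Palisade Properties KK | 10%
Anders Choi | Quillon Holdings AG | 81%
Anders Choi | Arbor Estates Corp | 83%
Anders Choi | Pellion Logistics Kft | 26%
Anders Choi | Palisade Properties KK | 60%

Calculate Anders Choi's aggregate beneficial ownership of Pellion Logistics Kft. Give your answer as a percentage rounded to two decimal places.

Anders reaches Pellion along 2 paths.
Via Quillon: 81% × 74% = 59.94%.
Direct stake: 26% = 26%.
Total: 59.94% + 26% = 85.94%.

85.94%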